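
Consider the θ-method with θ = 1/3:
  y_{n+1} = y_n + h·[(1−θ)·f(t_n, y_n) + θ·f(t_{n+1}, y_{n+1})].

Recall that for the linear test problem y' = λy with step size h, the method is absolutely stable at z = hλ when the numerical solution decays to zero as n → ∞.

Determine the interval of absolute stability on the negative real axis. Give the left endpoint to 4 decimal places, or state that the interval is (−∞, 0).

With y'=λy (z=hλ):
  y_{n+1} = y_n + z·[2/3·y_n + 1/3·y_{n+1}] ⇒ (1 − 1/3z)y_{n+1} = (1 + 2/3z)y_n
  ⇒ R(z) = (1 + 2/3z)/(1 − 1/3z).

Solve |R(x)|<1 on ℝ⁻.
x=-0.82: |R|=0.3560
R=−1: 1+2/3x = −1+1/3x ⇒ -1/3x=2 ⇒ x=2/(-1/3)=-6.0000
Confirm numerically:
  x=-5.755: |R|=0.97202 <1
  x=-4.146: |R|=0.74055 <1
  x=-2.517: |R|=0.36868 <1
  x=-6.568: |R|=1.05936 >1
  x=-6.043: |R|=1.00476 >1
So |R|<1 on (-6.0000, 0).

(-6.0000, 0).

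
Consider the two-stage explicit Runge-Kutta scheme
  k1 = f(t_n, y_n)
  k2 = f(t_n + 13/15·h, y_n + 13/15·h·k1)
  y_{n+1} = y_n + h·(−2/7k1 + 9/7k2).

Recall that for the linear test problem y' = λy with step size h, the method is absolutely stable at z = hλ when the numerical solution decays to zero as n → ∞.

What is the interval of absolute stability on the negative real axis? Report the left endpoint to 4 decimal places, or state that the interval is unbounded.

On y'=λy, z=hλ:
  k1=λy_n ⇒ h·k1=z·y_n;  k2=λ(1+13/15z)y_n ⇒ h·k2=z(1+13/15z)y_n
  y_{n+1}/y_n = 1 − 2/7z + 9/7z(1+13/15z) = 1 + z + 39/35z²
  so R(z) = 1 + z + 39/35z².

Boundary: |R(x)|=1, x<0.
x=-1.43: |R|=1.8486
R=1: x+39/35x²=0 ⇒ x=−35/39=-0.8974; min R=1−1/(4·39/35)=0.7756>−1
Confirm numerically:
  x=-0.773: |R|=0.89282 <1
  x=-0.759: |R|=0.88292 <1
  x=-0.494: |R|=0.77793 <1
  x=-1.094: |R|=1.23962 >1
  x=-0.998: |R|=1.11183 >1
So |R|<1 on (-0.8974, 0).

z∈(-0.8974,0).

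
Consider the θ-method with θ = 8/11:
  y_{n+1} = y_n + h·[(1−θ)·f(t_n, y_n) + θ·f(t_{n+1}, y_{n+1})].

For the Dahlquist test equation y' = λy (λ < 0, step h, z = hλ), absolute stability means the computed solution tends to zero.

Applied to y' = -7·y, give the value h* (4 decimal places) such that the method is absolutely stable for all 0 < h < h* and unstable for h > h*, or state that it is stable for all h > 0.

Set f=λy, z=hλ:
  y_{n+1} = y_n + z·[3/11·y_n + 8/11·y_{n+1}] ⇒ (1 − 8/11z)y_{n+1} = (1 + 3/11z)y_n
  ⇒ R(z) = (1 + 3/11z)/(1 − 8/11z).

Need |R(x)|<1, x<0.
x=-0.67: |R|=0.5495
x=-2: |R|=0.1852
x=-10: |R|=0.2088
x=-100: |R|=0.3564
θ=8/11≥1/2 ⇒ |1+3/11x|<|1−8/11x| ∀x<0 ⇒ unbounded interval.

unbounded; (−∞, 0). Any h>0 works for λ=-7.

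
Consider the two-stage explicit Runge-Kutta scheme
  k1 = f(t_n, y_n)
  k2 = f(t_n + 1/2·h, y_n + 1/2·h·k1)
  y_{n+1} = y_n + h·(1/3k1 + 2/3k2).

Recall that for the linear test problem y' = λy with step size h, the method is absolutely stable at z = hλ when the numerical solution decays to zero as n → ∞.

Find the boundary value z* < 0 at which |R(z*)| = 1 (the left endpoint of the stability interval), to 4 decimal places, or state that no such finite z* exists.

Test eqn y'=λy, z=hλ:
  k1=λy_n ⇒ h·k1=z·y_n;  k2=λ(1+1/2z)y_n ⇒ h·k2=z(1+1/2z)y_n
  y_{n+1}/y_n = 1 + 1/3z + 2/3z(1+1/2z) = 1 + z + 1/3z²
  so R(z) = 1 + z + 1/3z².

Need |R(x)|<1, x<0.
x=-1.76: |R|=0.2725
R=1: x+1/3x²=0 ⇒ x=−3=-3.0000; min R=1−1/(4·1/3)=0.2500>−1
Confirm numerically:
  x=-2.943: |R|=0.94408 <1
  x=-2.928: |R|=0.92973 <1
  x=-2.088: |R|=0.36525 <1
  x=-3.478: |R|=1.55416 >1
  x=-3.392: |R|=1.44322 >1
  x=-3.093: |R|=1.09588 >1
So |R|<1 on (-3.0000, 0).

left endpoint -3.0000.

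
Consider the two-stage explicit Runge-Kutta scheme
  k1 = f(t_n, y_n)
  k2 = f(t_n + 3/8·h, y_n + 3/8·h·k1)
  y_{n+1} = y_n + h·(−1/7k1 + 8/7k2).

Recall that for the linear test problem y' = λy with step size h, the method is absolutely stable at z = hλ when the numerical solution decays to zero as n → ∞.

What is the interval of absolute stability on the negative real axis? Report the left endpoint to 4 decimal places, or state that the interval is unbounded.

(-2.3333, 0).

With y'=λy (z=hλ):
  k1=λy_n ⇒ h·k1=z·y_n;  k2=λ(1+3/8z)y_n ⇒ h·k2=z(1+3/8z)y_n
  y_{n+1}/y_n = 1 − 1/7z + 8/7z(1+3/8z) = 1 + z + 3/7z²
  so R(z) = 1 + z + 3/7z².

Need |R(x)|<1, x<0.
x=-1.4: |R|=0.4400
R=1: x+3/7x²=0 ⇒ x=−7/3=-2.3333; min R=1−1/(4·3/7)=0.4167>−1
Confirm numerically:
  x=-1.675: |R|=0.52741 <1
  x=-1.647: |R|=0.51555 <1
  x=-1.507: |R|=0.46631 <1
  x=-1.216: |R|=0.41771 <1
  x=-2.927: |R|=1.74471 >1
  x=-2.744: |R|=1.48294 >1
  x=-2.660: |R|=1.37240 >1
So |R|<1 on (-2.3333, 0).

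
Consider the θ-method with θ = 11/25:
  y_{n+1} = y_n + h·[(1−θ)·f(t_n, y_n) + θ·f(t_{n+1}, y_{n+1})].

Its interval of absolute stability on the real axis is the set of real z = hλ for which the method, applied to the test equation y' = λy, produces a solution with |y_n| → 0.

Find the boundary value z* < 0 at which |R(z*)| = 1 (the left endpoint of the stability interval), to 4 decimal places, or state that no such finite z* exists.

On y'=λy, z=hλ:
  y_{n+1} = y_n + z·[14/25·y_n + 11/25·y_{n+1}] ⇒ (1 − 11/25z)y_{n+1} = (1 + 14/25z)y_n
  ⇒ R(z) = (1 + 14/25z)/(1 − 11/25z).

Find x<0 with |R(x)|<1.
x=-0.61: |R|=0.5191
R=−1: 1+14/25x = −1+11/25x ⇒ -3/25x=2 ⇒ x=2/(-3/25)=-16.6667
Confirm numerically:
  x=-12.636: |R|=0.92627 <1
  x=-12.381: |R|=0.92024 <1
  x=-12.374: |R|=0.92007 <1
  x=-17.107: |R|=1.00620 >1
  x=-16.710: |R|=1.00062 >1
Interval (-16.6667, 0).

left endpoint -16.6667.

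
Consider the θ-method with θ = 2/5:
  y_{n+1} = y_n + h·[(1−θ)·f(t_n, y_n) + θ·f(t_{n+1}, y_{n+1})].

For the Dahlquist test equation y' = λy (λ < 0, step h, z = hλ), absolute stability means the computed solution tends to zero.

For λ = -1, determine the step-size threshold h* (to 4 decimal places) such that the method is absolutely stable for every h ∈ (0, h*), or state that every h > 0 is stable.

(-10.0000,0); λ=-1 ⇒ h* = (10)/1 = 10.0000.

On y'=λy, z=hλ:
  y_{n+1} = y_n + z·[3/5·y_n + 2/5·y_{n+1}] ⇒ (1 − 2/5z)y_{n+1} = (1 + 3/5z)y_n
  Hence R(z) = (1 + 3/5z)/(1 − 2/5z).

Need |R(x)|<1, x<0.
x=-1.49: |R|=0.0664
R=−1: 1+3/5x = −1+2/5x ⇒ -1/5x=2 ⇒ x=2/(-1/5)=-10.0000
Confirm numerically:
  x=-8.602: |R|=0.93704 <1
  x=-8.403: |R|=0.92676 <1
  x=-6.626: |R|=0.81514 <1
  x=-5.539: |R|=0.72254 <1
  x=-10.127: |R|=1.00503 >1
  x=-10.027: |R|=1.00108 >1
So |R|<1 on (-10.0000, 0).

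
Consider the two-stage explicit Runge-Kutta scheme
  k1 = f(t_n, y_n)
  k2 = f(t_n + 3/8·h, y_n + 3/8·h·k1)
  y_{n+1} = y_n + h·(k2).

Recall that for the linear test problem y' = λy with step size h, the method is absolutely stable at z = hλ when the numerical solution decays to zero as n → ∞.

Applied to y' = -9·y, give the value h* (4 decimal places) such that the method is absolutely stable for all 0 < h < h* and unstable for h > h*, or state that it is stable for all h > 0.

Test eqn y'=λy, z=hλ:
  k1=λy_n ⇒ h·k1=z·y_n;  k2=λ(1+3/8z)y_n ⇒ h·k2=z(1+3/8z)y_n
  y_{n+1}/y_n = 1 + z(1+3/8z) = 1 + z + 3/8z²
  R(z) = 1 + z + 3/8z².

Find x<0 with |R(x)|<1.
x=-0.5: |R|=0.5938
R=1: x+3/8x²=0 ⇒ x=−8/3=-2.6667; min R=1−1/(4·3/8)=0.3333>−1
Confirm numerically:
  x=-2.144: |R|=0.57978 <1
  x=-1.684: |R|=0.37945 <1
  x=-1.533: |R|=0.34828 <1
  x=-3.114: |R|=1.52237 >1
  x=-2.840: |R|=1.18460 >1
  x=-2.719: |R|=1.05336 >1
Interval (-2.6667, 0).

(-2.6667,0); λ=-9 ⇒ h* = (8/3)/9 = 0.2963.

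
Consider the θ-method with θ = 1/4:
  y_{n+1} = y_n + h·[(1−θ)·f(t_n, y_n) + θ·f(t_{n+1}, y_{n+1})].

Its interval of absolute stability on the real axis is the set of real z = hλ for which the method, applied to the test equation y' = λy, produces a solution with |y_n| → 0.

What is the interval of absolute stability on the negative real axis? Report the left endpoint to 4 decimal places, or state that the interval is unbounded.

z∈(-4.0000,0).

With y'=λy (z=hλ):
  y_{n+1} = y_n + z·[3/4·y_n + 1/4·y_{n+1}] ⇒ (1 − 1/4z)y_{n+1} = (1 + 3/4z)y_n
  ⇒ R(z) = (1 + 3/4z)/(1 − 1/4z).

Boundary: |R(x)|=1, x<0.
x=-1.72: |R|=0.2028
R=−1: 1+3/4x = −1+1/4x ⇒ -1/2x=2 ⇒ x=2/(-1/2)=-4.0000
Confirm numerically:
  x=-2.889: |R|=0.67746 <1
  x=-2.649: |R|=0.59362 <1
  x=-2.635: |R|=0.58855 <1
  x=-4.584: |R|=1.13607 >1
  x=-4.118: |R|=1.02907 >1
So |R|<1 on (-4.0000, 0).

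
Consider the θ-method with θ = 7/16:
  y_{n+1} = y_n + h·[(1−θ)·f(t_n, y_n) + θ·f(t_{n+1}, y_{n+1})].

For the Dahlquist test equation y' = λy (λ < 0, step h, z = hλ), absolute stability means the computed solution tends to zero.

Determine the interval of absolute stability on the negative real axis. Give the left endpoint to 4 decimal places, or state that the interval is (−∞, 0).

On y'=λy, z=hλ:
  y_{n+1} = y_n + z·[9/16·y_n + 7/16·y_{n+1}] ⇒ (1 − 7/16z)y_{n+1} = (1 + 9/16z)y_n
  Hence R(z) = (1 + 9/16z)/(1 − 7/16z).

Find x<0 with |R(x)|<1.
x=-1.63: |R|=0.0485
R=−1: 1+9/16x = −1+7/16x ⇒ -1/8x=2 ⇒ x=2/(-1/8)=-16.0000
Confirm numerically:
  x=-12.397: |R|=0.92989 <1
  x=-12.131: |R|=0.92332 <1
  x=-8.434: |R|=0.79834 <1
  x=-16.500: |R|=1.00760 >1
  x=-16.261: |R|=1.00402 >1
  x=-16.099: |R|=1.00154 >1
So |R|<1 on (-16.0000, 0).

(-16.0000, 0).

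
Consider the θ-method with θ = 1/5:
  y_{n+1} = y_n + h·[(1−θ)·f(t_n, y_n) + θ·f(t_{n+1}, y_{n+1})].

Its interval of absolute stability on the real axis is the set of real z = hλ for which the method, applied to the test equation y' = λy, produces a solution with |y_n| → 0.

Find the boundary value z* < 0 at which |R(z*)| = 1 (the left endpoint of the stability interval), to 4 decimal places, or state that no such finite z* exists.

With y'=λy (z=hλ):
  y_{n+1} = y_n + z·[4/5·y_n + 1/5·y_{n+1}] ⇒ (1 − 1/5z)y_{n+1} = (1 + 4/5z)y_n
  ⇒ R(z) = (1 + 4/5z)/(1 − 1/5z).

Boundary: |R(x)|=1, x<0.
x=-1.8: |R|=0.3235
R=−1: 1+4/5x = −1+1/5x ⇒ -3/5x=2 ⇒ x=2/(-3/5)=-3.3333
Confirm numerically:
  x=-3.212: |R|=0.95567 <1
  x=-2.588: |R|=0.70532 <1
  x=-2.585: |R|=0.70402 <1
  x=-3.683: |R|=1.12081 >1
  x=-3.672: |R|=1.11716 >1
  x=-3.490: |R|=1.05536 >1
So |R|<1 on (-3.3333, 0).

left endpoint -3.3333.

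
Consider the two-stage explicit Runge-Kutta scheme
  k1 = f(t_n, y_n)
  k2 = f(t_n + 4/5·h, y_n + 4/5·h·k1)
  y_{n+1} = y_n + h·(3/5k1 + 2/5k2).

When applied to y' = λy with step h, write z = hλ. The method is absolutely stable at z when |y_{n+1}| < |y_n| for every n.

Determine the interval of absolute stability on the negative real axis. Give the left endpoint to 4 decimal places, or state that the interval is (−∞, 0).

(-3.1250, 0).

With y'=λy (z=hλ):
  k1=λy_n ⇒ h·k1=z·y_n;  k2=λ(1+4/5z)y_n ⇒ h·k2=z(1+4/5z)y_n
  y_{n+1}/y_n = 1 + 3/5z + 2/5z(1+4/5z) = 1 + z + 8/25z²
  Hence R(z) = 1 + z + 8/25z².

Solve |R(x)|<1 on ℝ⁻.
x=-1.51: |R|=0.2196
R=1: x+8/25x²=0 ⇒ x=−25/8=-3.1250; min R=1−1/(4·8/25)=0.2188>−1
Confirm numerically:
  x=-2.823: |R|=0.72719 <1
  x=-2.182: |R|=0.34156 <1
  x=-2.155: |R|=0.33109 <1
  x=-1.297: |R|=0.24131 <1
  x=-3.626: |R|=1.58132 >1
  x=-3.625: |R|=1.58000 >1
  x=-3.338: |R|=1.22752 >1
Stable set (-3.1250, 0).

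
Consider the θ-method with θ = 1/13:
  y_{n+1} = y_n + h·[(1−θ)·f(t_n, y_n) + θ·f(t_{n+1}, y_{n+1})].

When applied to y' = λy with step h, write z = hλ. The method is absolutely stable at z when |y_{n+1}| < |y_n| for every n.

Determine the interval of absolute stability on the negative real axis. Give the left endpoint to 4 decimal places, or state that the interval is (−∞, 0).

On y'=λy, z=hλ:
  y_{n+1} = y_n + z·[12/13·y_n + 1/13·y_{n+1}] ⇒ (1 − 1/13z)y_{n+1} = (1 + 12/13z)y_n
  so R(z) = (1 + 12/13z)/(1 − 1/13z).

Solve |R(x)|<1 on ℝ⁻.
x=-0.36: |R|=0.6497
R=−1: 1+12/13x = −1+1/13x ⇒ -11/13x=2 ⇒ x=2/(-11/13)=-2.3636
Confirm numerically:
  x=-1.945: |R|=0.69187 <1
  x=-1.706: |R|=0.50809 <1
  x=-1.123: |R|=0.03370 <1
  x=-1.007: |R|=0.06540 <1
  x=-2.892: |R|=1.36572 >1
  x=-2.585: |R|=1.15624 >1
  x=-2.480: |R|=1.08269 >1
Interval (-2.3636, 0).

(-2.3636, 0).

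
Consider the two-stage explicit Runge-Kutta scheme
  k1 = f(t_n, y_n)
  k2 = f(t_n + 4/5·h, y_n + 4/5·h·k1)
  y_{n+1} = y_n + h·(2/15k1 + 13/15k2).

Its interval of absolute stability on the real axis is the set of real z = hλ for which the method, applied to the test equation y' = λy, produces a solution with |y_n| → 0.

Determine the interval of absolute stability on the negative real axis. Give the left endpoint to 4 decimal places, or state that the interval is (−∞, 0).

(-1.4423, 0).

Test eqn y'=λy, z=hλ:
  k1=λy_n ⇒ h·k1=z·y_n;  k2=λ(1+4/5z)y_n ⇒ h·k2=z(1+4/5z)y_n
  y_{n+1}/y_n = 1 + 2/15z + 13/15z(1+4/5z) = 1 + z + 52/75z²
  R(z) = 1 + z + 52/75z².

Find x<0 with |R(x)|<1.
x=-1.74: |R|=1.3591
R=1: x+52/75x²=0 ⇒ x=−75/52=-1.4423; min R=1−1/(4·52/75)=0.6394>−1
Confirm numerically:
  x=-1.018: |R|=0.70052 <1
  x=-0.882: |R|=0.65736 <1
  x=-0.807: |R|=0.64453 <1
  x=-1.916: |R|=1.62927 >1
  x=-1.563: |R|=1.13079 >1
So |R|<1 on (-1.4423, 0).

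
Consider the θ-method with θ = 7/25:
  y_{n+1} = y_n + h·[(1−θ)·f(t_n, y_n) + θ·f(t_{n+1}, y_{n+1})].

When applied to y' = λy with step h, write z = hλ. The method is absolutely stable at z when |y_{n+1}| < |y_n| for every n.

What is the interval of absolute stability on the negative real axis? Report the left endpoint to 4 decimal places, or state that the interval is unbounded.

Test eqn y'=λy, z=hλ:
  y_{n+1} = y_n + z·[18/25·y_n + 7/25·y_{n+1}] ⇒ (1 − 7/25z)y_{n+1} = (1 + 18/25z)y_n
  ⇒ R(z) = (1 + 18/25z)/(1 − 7/25z).

Find x<0 with |R(x)|<1.
x=-0.91: |R|=0.2748
R=−1: 1+18/25x = −1+7/25x ⇒ -11/25x=2 ⇒ x=2/(-11/25)=-4.5455
Confirm numerically:
  x=-4.395: |R|=0.97032 <1
  x=-3.958: |R|=0.87740 <1
  x=-3.840: |R|=0.85042 <1
  x=-3.110: |R|=0.66239 <1
  x=-4.954: |R|=1.07530 >1
  x=-4.644: |R|=1.01885 >1
  x=-4.589: |R|=1.00839 >1
So |R|<1 on (-4.5455, 0).

z∈(-4.5455,0).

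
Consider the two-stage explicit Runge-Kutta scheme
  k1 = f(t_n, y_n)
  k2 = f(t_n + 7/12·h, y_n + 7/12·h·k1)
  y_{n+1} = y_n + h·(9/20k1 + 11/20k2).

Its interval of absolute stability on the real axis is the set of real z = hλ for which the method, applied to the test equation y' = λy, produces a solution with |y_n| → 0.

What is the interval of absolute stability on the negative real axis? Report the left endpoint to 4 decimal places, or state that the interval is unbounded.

z∈(-3.1169,0).

With y'=λy (z=hλ):
  k1=λy_n ⇒ h·k1=z·y_n;  k2=λ(1+7/12z)y_n ⇒ h·k2=z(1+7/12z)y_n
  y_{n+1}/y_n = 1 + 9/20z + 11/20z(1+7/12z) = 1 + z + 77/240z²
  ⇒ R(z) = 1 + z + 77/240z².

Solve |R(x)|<1 on ℝ⁻.
x=-1.09: |R|=0.2912
R=1: x+77/240x²=0 ⇒ x=−240/77=-3.1169; min R=1−1/(4·77/240)=0.2208>−1
Confirm numerically:
  x=-3.035: |R|=0.92027 <1
  x=-2.968: |R|=0.85823 <1
  x=-2.496: |R|=0.50280 <1
  x=-3.487: |R|=1.41407 >1
  x=-3.394: |R|=1.30175 >1
So |R|<1 on (-3.1169, 0).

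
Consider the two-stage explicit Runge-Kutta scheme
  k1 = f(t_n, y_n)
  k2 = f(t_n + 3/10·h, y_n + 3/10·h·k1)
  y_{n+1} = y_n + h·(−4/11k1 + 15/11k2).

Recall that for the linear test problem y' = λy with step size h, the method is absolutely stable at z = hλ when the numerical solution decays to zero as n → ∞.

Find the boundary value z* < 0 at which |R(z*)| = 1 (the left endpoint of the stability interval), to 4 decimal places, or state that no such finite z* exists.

Set f=λy, z=hλ:
  k1=λy_n ⇒ h·k1=z·y_n;  k2=λ(1+3/10z)y_n ⇒ h·k2=z(1+3/10z)y_n
  y_{n+1}/y_n = 1 − 4/11z + 15/11z(1+3/10z) = 1 + z + 9/22z²
  R(z) = 1 + z + 9/22z².

Find x<0 with |R(x)|<1.
x=-0.99: |R|=0.4110
R=1: x+9/22x²=0 ⇒ x=−22/9=-2.4444; min R=1−1/(4·9/22)=0.3889>−1
Confirm numerically:
  x=-1.804: |R|=0.52735 <1
  x=-1.367: |R|=0.39746 <1
  x=-1.277: |R|=0.39012 <1
  x=-2.619: |R|=1.18702 >1
  x=-2.610: |R|=1.17677 >1
  x=-2.608: |R|=1.17450 >1
Interval (-2.4444, 0).

left endpoint -2.4444.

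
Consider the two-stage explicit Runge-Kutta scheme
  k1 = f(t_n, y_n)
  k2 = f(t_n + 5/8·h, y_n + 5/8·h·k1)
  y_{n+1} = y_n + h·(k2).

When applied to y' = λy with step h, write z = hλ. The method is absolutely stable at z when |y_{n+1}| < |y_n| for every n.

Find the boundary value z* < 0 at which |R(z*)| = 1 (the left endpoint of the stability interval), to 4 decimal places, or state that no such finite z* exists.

With y'=λy (z=hλ):
  k1=λy_n ⇒ h·k1=z·y_n;  k2=λ(1+5/8z)y_n ⇒ h·k2=z(1+5/8z)y_n
  y_{n+1}/y_n = 1 + z(1+5/8z) = 1 + z + 5/8z²
  R(z) = 1 + z + 5/8z².

Boundary: |R(x)|=1, x<0.
x=-1.55: |R|=0.9516
R=1: x+5/8x²=0 ⇒ x=−8/5=-1.6000; min R=1−1/(4·5/8)=0.6000>−1
Confirm numerically:
  x=-1.125: |R|=0.66602 <1
  x=-0.958: |R|=0.61560 <1
  x=-0.707: |R|=0.60541 <1
  x=-1.758: |R|=1.17360 >1
  x=-1.747: |R|=1.16051 >1
  x=-1.731: |R|=1.14173 >1
Interval (-1.6000, 0).

z* = -1.6000.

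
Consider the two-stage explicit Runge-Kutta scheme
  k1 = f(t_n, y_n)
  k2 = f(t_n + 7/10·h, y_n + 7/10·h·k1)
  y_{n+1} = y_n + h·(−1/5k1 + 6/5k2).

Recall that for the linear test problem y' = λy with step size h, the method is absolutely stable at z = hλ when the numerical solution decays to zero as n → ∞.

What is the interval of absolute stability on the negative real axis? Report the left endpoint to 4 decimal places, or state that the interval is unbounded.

Set f=λy, z=hλ:
  k1=λy_n ⇒ h·k1=z·y_n;  k2=λ(1+7/10z)y_n ⇒ h·k2=z(1+7/10z)y_n
  y_{n+1}/y_n = 1 − 1/5z + 6/5z(1+7/10z) = 1 + z + 21/25z²
  Hence R(z) = 1 + z + 21/25z².

Solve |R(x)|<1 on ℝ⁻.
x=-0.78: |R|=0.7311
R=1: x+21/25x²=0 ⇒ x=−25/21=-1.1905; min R=1−1/(4·21/25)=0.7024>−1
Confirm numerically:
  x=-0.957: |R|=0.81231 <1
  x=-0.939: |R|=0.80165 <1
  x=-0.771: |R|=0.72833 <1
  x=-0.644: |R|=0.70438 <1
  x=-1.773: |R|=1.86756 >1
  x=-1.762: |R|=1.84590 >1
  x=-1.513: |R|=1.40990 >1
Stable set (-1.1905, 0).

(-1.1905, 0).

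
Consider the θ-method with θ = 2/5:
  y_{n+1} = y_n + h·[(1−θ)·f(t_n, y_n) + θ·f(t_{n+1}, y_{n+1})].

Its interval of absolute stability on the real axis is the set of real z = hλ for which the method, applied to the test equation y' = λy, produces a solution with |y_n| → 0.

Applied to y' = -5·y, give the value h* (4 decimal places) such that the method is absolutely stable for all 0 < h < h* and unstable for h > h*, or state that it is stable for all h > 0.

(-10.0000,0); λ=-5 ⇒ h* = (10)/5 = 2.0000.

Test eqn y'=λy, z=hλ:
  y_{n+1} = y_n + z·[3/5·y_n + 2/5·y_{n+1}] ⇒ (1 − 2/5z)y_{n+1} = (1 + 3/5z)y_n
  R(z) = (1 + 3/5z)/(1 − 2/5z).

Find x<0 with |R(x)|<1.
x=-0.49: |R|=0.5903
R=−1: 1+3/5x = −1+2/5x ⇒ -1/5x=2 ⇒ x=2/(-1/5)=-10.0000
Confirm numerically:
  x=-6.807: |R|=0.82846 <1
  x=-6.231: |R|=0.78416 <1
  x=-4.094: |R|=0.55217 <1
  x=-10.189: |R|=1.00745 >1
  x=-10.140: |R|=1.00554 >1
  x=-10.039: |R|=1.00156 >1
Interval (-10.0000, 0).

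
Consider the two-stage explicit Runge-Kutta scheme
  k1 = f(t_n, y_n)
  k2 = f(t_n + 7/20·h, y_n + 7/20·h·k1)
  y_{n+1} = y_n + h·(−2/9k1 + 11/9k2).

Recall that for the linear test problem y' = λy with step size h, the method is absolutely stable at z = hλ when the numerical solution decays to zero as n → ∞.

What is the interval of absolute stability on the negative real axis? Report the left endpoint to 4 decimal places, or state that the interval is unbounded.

On y'=λy, z=hλ:
  k1=λy_n ⇒ h·k1=z·y_n;  k2=λ(1+7/20z)y_n ⇒ h·k2=z(1+7/20z)y_n
  y_{n+1}/y_n = 1 − 2/9z + 11/9z(1+7/20z) = 1 + z + 77/180z²
  Hence R(z) = 1 + z + 77/180z².

Boundary: |R(x)|=1, x<0.
x=-1.13: |R|=0.4162
R=1: x+77/180x²=0 ⇒ x=−180/77=-2.3377; min R=1−1/(4·77/180)=0.4156>−1
Confirm numerically:
  x=-2.136: |R|=0.81573 <1
  x=-2.120: |R|=0.80260 <1
  x=-1.868: |R|=0.62470 <1
  x=-0.937: |R|=0.43858 <1
  x=-2.812: |R|=1.57059 >1
  x=-2.790: |R|=1.53987 >1
So |R|<1 on (-2.3377, 0).

z∈(-2.3377,0).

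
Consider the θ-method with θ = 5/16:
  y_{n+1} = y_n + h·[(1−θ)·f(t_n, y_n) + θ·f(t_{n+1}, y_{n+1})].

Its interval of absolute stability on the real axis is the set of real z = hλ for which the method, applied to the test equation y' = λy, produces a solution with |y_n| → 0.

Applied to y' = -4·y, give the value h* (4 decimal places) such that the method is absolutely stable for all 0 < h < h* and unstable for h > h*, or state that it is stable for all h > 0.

With y'=λy (z=hλ):
  y_{n+1} = y_n + z·[11/16·y_n + 5/16·y_{n+1}] ⇒ (1 − 5/16z)y_{n+1} = (1 + 11/16z)y_n
  so R(z) = (1 + 11/16z)/(1 − 5/16z).

Boundary: |R(x)|=1, x<0.
x=-1.1: |R|=0.1814
R=−1: 1+11/16x = −1+5/16x ⇒ -3/8x=2 ⇒ x=2/(-3/8)=-5.3333
Confirm numerically:
  x=-4.737: |R|=0.90984 <1
  x=-3.974: |R|=0.77262 <1
  x=-3.934: |R|=0.76462 <1
  x=-3.417: |R|=0.65247 <1
  x=-5.886: |R|=1.07299 >1
  x=-5.795: |R|=1.06159 >1
  x=-5.687: |R|=1.04776 >1
Stable set (-5.3333, 0).

(-5.3333,0); λ=-4 ⇒ h* = (16/3)/4 = 1.3333.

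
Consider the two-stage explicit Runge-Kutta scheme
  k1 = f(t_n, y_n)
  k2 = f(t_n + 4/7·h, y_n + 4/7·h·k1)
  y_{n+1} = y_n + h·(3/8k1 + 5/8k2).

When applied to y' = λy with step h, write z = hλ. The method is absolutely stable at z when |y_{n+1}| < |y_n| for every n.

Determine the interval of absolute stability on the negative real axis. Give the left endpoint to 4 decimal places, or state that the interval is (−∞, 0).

Test eqn y'=λy, z=hλ:
  k1=λy_n ⇒ h·k1=z·y_n;  k2=λ(1+4/7z)y_n ⇒ h·k2=z(1+4/7z)y_n
  y_{n+1}/y_n = 1 + 3/8z + 5/8z(1+4/7z) = 1 + z + 5/14z²
  R(z) = 1 + z + 5/14z².

Boundary: |R(x)|=1, x<0.
x=-0.61: |R|=0.5229
R=1: x+5/14x²=0 ⇒ x=−14/5=-2.8000; min R=1−1/(4·5/14)=0.3000>−1
Confirm numerically:
  x=-1.949: |R|=0.40764 <1
  x=-1.488: |R|=0.30277 <1
  x=-1.185: |R|=0.31651 <1
  x=-3.229: |R|=1.49473 >1
  x=-3.223: |R|=1.48690 >1
Interval (-2.8000, 0).

z∈(-2.8000,0).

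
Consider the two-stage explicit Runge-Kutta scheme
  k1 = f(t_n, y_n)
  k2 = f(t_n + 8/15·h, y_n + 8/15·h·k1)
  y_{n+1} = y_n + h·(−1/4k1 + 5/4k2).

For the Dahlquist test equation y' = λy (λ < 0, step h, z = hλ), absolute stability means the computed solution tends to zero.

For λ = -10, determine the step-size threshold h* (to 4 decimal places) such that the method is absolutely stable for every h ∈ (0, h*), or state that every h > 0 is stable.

With y'=λy (z=hλ):
  k1=λy_n ⇒ h·k1=z·y_n;  k2=λ(1+8/15z)y_n ⇒ h·k2=z(1+8/15z)y_n
  y_{n+1}/y_n = 1 − 1/4z + 5/4z(1+8/15z) = 1 + z + 2/3z²
  R(z) = 1 + z + 2/3z².

Find x<0 with |R(x)|<1.
x=-0.48: |R|=0.6736
R=1: x+2/3x²=0 ⇒ x=−3/2=-1.5000; min R=1−1/(4·2/3)=0.6250>−1
Confirm numerically:
  x=-1.348: |R|=0.86340 <1
  x=-1.124: |R|=0.71825 <1
  x=-0.732: |R|=0.62522 <1
  x=-1.973: |R|=1.62215 >1
  x=-1.944: |R|=1.57542 >1
So |R|<1 on (-1.5000, 0).

(-1.5000,0); λ=-10 ⇒ h* = (3/2)/10 = 0.1500.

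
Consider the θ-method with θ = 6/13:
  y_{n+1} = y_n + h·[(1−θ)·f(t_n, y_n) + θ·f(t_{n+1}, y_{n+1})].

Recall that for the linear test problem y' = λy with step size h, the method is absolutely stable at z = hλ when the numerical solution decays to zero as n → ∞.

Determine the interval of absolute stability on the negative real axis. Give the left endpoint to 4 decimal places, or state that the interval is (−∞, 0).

Set f=λy, z=hλ:
  y_{n+1} = y_n + z·[7/13·y_n + 6/13·y_{n+1}] ⇒ (1 − 6/13z)y_{n+1} = (1 + 7/13z)y_n
  so R(z) = (1 + 7/13z)/(1 − 6/13z).

Find x<0 with |R(x)|<1.
x=-0.78: |R|=0.4265
R=−1: 1+7/13x = −1+6/13x ⇒ -1/13x=2 ⇒ x=2/(-1/13)=-26.0000
Confirm numerically:
  x=-23.094: |R|=0.98083 <1
  x=-19.402: |R|=0.94902 <1
  x=-15.651: |R|=0.90320 <1
  x=-26.556: |R|=1.00323 >1
  x=-26.167: |R|=1.00098 >1
So |R|<1 on (-26.0000, 0).

z∈(-26.0000,0).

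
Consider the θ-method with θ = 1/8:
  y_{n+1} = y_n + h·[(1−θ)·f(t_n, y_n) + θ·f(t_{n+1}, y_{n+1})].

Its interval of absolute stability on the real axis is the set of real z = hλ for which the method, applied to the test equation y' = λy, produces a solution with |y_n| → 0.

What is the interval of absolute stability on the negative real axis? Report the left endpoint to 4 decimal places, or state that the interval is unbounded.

On y'=λy, z=hλ:
  y_{n+1} = y_n + z·[7/8·y_n + 1/8·y_{n+1}] ⇒ (1 − 1/8z)y_{n+1} = (1 + 7/8z)y_n
  ⇒ R(z) = (1 + 7/8z)/(1 − 1/8z).

Find x<0 with |R(x)|<1.
x=-1.43: |R|=0.2131
R=−1: 1+7/8x = −1+1/8x ⇒ -3/4x=2 ⇒ x=2/(-3/4)=-2.6667
Confirm numerically:
  x=-2.569: |R|=0.94455 <1
  x=-2.091: |R|=0.65771 <1
  x=-2.068: |R|=0.64323 <1
  x=-1.072: |R|=0.05467 <1
  x=-2.902: |R|=1.12952 >1
  x=-2.705: |R|=1.02149 >1
So |R|<1 on (-2.6667, 0).

z∈(-2.6667,0).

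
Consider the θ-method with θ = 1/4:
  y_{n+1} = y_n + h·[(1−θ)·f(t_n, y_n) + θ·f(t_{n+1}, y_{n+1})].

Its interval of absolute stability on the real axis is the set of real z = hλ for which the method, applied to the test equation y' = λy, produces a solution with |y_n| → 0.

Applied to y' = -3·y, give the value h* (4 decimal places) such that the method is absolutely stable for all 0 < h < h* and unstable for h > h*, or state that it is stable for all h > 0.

(-4.0000,0); λ=-3 ⇒ h* = (4)/3 = 1.3333.

Test eqn y'=λy, z=hλ:
  y_{n+1} = y_n + z·[3/4·y_n + 1/4·y_{n+1}] ⇒ (1 − 1/4z)y_{n+1} = (1 + 3/4z)y_n
  ⇒ R(z) = (1 + 3/4z)/(1 − 1/4z).

Need |R(x)|<1, x<0.
x=-1.47: |R|=0.0750
R=−1: 1+3/4x = −1+1/4x ⇒ -1/2x=2 ⇒ x=2/(-1/2)=-4.0000
Confirm numerically:
  x=-3.871: |R|=0.96722 <1
  x=-1.923: |R|=0.29867 <1
  x=-1.653: |R|=0.16964 <1
  x=-4.551: |R|=1.12887 >1
  x=-4.479: |R|=1.11299 >1
  x=-4.318: |R|=1.07646 >1
So |R|<1 on (-4.0000, 0).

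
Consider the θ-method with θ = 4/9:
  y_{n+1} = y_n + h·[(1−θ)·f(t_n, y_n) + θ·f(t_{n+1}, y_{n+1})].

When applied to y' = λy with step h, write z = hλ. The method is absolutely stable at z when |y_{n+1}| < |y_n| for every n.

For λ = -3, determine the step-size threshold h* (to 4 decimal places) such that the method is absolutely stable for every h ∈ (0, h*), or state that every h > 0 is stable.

(-18.0000,0); λ=-3 ⇒ h* = (18)/3 = 6.0000.

On y'=λy, z=hλ:
  y_{n+1} = y_n + z·[5/9·y_n + 4/9·y_{n+1}] ⇒ (1 − 4/9z)y_{n+1} = (1 + 5/9z)y_n
  so R(z) = (1 + 5/9z)/(1 − 4/9z).

Need |R(x)|<1, x<0.
x=-1.16: |R|=0.2346
R=−1: 1+5/9x = −1+4/9x ⇒ -1/9x=2 ⇒ x=2/(-1/9)=-18.0000
Confirm numerically:
  x=-11.282: |R|=0.87589 <1
  x=-10.683: |R|=0.85856 <1
  x=-9.545: |R|=0.82079 <1
  x=-18.258: |R|=1.00315 >1
  x=-18.165: |R|=1.00202 >1
  x=-18.045: |R|=1.00055 >1
So |R|<1 on (-18.0000, 0).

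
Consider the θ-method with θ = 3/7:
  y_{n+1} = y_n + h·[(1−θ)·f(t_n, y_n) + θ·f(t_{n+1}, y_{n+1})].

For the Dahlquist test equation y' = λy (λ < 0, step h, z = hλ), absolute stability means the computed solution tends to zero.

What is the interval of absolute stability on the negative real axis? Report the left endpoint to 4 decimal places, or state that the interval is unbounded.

z∈(-14.0000,0).

Set f=λy, z=hλ:
  y_{n+1} = y_n + z·[4/7·y_n + 3/7·y_{n+1}] ⇒ (1 − 3/7z)y_{n+1} = (1 + 4/7z)y_n
  so R(z) = (1 + 4/7z)/(1 − 3/7z).

Boundary: |R(x)|=1, x<0.
x=-0.44: |R|=0.6298
R=−1: 1+4/7x = −1+3/7x ⇒ -1/7x=2 ⇒ x=2/(-1/7)=-14.0000
Confirm numerically:
  x=-11.885: |R|=0.95042 <1
  x=-6.917: |R|=0.74477 <1
  x=-5.634: |R|=0.64999 <1
  x=-14.521: |R|=1.01030 >1
  x=-14.374: |R|=1.00746 >1
  x=-14.247: |R|=1.00497 >1
So |R|<1 on (-14.0000, 0).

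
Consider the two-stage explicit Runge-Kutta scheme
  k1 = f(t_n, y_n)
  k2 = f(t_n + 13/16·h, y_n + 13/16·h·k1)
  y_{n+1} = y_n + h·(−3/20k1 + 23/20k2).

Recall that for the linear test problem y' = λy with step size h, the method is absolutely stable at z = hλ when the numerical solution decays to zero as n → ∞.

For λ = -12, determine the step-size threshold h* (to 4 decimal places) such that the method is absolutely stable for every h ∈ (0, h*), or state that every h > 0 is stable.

Test eqn y'=λy, z=hλ:
  k1=λy_n ⇒ h·k1=z·y_n;  k2=λ(1+13/16z)y_n ⇒ h·k2=z(1+13/16z)y_n
  y_{n+1}/y_n = 1 − 3/20z + 23/20z(1+13/16z) = 1 + z + 299/320z²
  ⇒ R(z) = 1 + z + 299/320z².

Boundary: |R(x)|=1, x<0.
x=-0.69: |R|=0.7549
R=1: x+299/320x²=0 ⇒ x=−320/299=-1.0702; min R=1−1/(4·299/320)=0.7324>−1
Confirm numerically:
  x=-1.007: |R|=0.94050 <1
  x=-0.871: |R|=0.83786 <1
  x=-0.851: |R|=0.82568 <1
  x=-0.671: |R|=0.74969 <1
  x=-1.483: |R|=1.57196 >1
  x=-1.348: |R|=1.34986 >1
  x=-1.114: |R|=1.04556 >1
Stable set (-1.0702, 0).

(-1.0702,0); λ=-12 ⇒ h* = (320/299)/12 = 0.0892.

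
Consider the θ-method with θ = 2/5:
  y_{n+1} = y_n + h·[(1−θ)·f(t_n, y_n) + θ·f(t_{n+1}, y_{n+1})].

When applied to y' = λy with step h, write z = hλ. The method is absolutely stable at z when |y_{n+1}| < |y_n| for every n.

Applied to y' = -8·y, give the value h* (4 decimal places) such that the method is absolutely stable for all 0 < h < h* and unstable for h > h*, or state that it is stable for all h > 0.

On y'=λy, z=hλ:
  y_{n+1} = y_n + z·[3/5·y_n + 2/5·y_{n+1}] ⇒ (1 − 2/5z)y_{n+1} = (1 + 3/5z)y_n
  so R(z) = (1 + 3/5z)/(1 − 2/5z).

Need |R(x)|<1, x<0.
x=-0.83: |R|=0.3769
R=−1: 1+3/5x = −1+2/5x ⇒ -1/5x=2 ⇒ x=2/(-1/5)=-10.0000
Confirm numerically:
  x=-9.014: |R|=0.95718 <1
  x=-8.672: |R|=0.94057 <1
  x=-7.459: |R|=0.87243 <1
  x=-10.345: |R|=1.01343 >1
  x=-10.039: |R|=1.00156 >1
Interval (-10.0000, 0).

(-10.0000,0); λ=-8 ⇒ h* = (10)/8 = 1.2500.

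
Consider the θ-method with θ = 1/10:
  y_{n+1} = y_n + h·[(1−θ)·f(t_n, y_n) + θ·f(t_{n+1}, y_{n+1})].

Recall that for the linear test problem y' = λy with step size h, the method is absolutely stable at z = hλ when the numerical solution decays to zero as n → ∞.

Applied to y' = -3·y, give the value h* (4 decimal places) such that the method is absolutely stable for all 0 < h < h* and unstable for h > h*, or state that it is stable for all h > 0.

With y'=λy (z=hλ):
  y_{n+1} = y_n + z·[9/10·y_n + 1/10·y_{n+1}] ⇒ (1 − 1/10z)y_{n+1} = (1 + 9/10z)y_n
  so R(z) = (1 + 9/10z)/(1 − 1/10z).

Solve |R(x)|<1 on ℝ⁻.
x=-1.48: |R|=0.2892
R=−1: 1+9/10x = −1+1/10x ⇒ -4/5x=2 ⇒ x=2/(-4/5)=-2.5000
Confirm numerically:
  x=-2.310: |R|=0.87652 <1
  x=-2.293: |R|=0.86529 <1
  x=-1.446: |R|=0.26332 <1
  x=-1.180: |R|=0.05546 <1
  x=-3.093: |R|=1.36233 >1
  x=-2.965: |R|=1.28693 >1
So |R|<1 on (-2.5000, 0).

(-2.5000,0); λ=-3 ⇒ h* = (5/2)/3 = 0.8333.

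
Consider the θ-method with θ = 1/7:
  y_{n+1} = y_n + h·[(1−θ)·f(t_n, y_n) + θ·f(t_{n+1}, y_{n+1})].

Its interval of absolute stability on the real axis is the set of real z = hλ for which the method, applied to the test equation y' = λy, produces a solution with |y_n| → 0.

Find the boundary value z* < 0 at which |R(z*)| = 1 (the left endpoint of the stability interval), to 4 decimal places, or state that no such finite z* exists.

On y'=λy, z=hλ:
  y_{n+1} = y_n + z·[6/7·y_n + 1/7·y_{n+1}] ⇒ (1 − 1/7z)y_{n+1} = (1 + 6/7z)y_n
  so R(z) = (1 + 6/7z)/(1 − 1/7z).

Need |R(x)|<1, x<0.
x=-1.52: |R|=0.2488
R=−1: 1+6/7x = −1+1/7x ⇒ -5/7x=2 ⇒ x=2/(-5/7)=-2.8000
Confirm numerically:
  x=-2.539: |R|=0.86319 <1
  x=-2.193: |R|=0.66986 <1
  x=-2.061: |R|=0.59221 <1
  x=-1.955: |R|=0.52820 <1
  x=-2.872: |R|=1.03647 >1
  x=-2.861: |R|=1.03093 >1
  x=-2.850: |R|=1.02538 >1
Interval (-2.8000, 0).

left endpoint -2.8000.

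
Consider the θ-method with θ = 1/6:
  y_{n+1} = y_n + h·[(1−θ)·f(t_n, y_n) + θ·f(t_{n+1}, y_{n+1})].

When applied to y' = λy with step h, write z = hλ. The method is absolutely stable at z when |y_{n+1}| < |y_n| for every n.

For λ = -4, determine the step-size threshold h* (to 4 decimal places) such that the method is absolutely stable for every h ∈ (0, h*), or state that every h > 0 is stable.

(-3.0000,0); λ=-4 ⇒ h* = (3)/4 = 0.7500.

Test eqn y'=λy, z=hλ:
  y_{n+1} = y_n + z·[5/6·y_n + 1/6·y_{n+1}] ⇒ (1 − 1/6z)y_{n+1} = (1 + 5/6z)y_n
  ⇒ R(z) = (1 + 5/6z)/(1 − 1/6z).

Solve |R(x)|<1 on ℝ⁻.
x=-1.67: |R|=0.3064
R=−1: 1+5/6x = −1+1/6x ⇒ -2/3x=2 ⇒ x=2/(-2/3)=-3.0000
Confirm numerically:
  x=-2.740: |R|=0.88101 <1
  x=-1.922: |R|=0.45569 <1
  x=-1.797: |R|=0.38284 <1
  x=-1.270: |R|=0.04814 <1
  x=-3.526: |R|=1.22087 >1
  x=-3.464: |R|=1.19611 >1
  x=-3.031: |R|=1.01373 >1
Interval (-3.0000, 0).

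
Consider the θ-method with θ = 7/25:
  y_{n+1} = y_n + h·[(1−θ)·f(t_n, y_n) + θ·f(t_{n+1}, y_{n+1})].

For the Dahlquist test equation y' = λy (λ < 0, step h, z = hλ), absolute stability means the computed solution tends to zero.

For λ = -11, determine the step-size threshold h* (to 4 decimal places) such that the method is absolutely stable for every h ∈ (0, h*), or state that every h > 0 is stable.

(-4.5455,0); λ=-11 ⇒ h* = (50/11)/11 = 0.4132.

On y'=λy, z=hλ:
  y_{n+1} = y_n + z·[18/25·y_n + 7/25·y_{n+1}] ⇒ (1 − 7/25z)y_{n+1} = (1 + 18/25z)y_n
  ⇒ R(z) = (1 + 18/25z)/(1 − 7/25z).

Boundary: |R(x)|=1, x<0.
x=-0.42: |R|=0.6242
R=−1: 1+18/25x = −1+7/25x ⇒ -11/25x=2 ⇒ x=2/(-11/25)=-4.5455
Confirm numerically:
  x=-4.469: |R|=0.98506 <1
  x=-3.462: |R|=0.75793 <1
  x=-3.106: |R|=0.66125 <1
  x=-4.795: |R|=1.04687 >1
  x=-4.786: |R|=1.04523 >1
Stable set (-4.5455, 0).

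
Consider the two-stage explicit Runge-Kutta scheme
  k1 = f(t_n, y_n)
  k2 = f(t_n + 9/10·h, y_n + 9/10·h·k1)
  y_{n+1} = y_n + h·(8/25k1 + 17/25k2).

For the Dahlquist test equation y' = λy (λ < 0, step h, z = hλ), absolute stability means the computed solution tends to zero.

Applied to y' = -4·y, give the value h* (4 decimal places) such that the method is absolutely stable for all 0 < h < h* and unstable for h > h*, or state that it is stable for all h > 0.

Set f=λy, z=hλ:
  k1=λy_n ⇒ h·k1=z·y_n;  k2=λ(1+9/10z)y_n ⇒ h·k2=z(1+9/10z)y_n
  y_{n+1}/y_n = 1 + 8/25z + 17/25z(1+9/10z) = 1 + z + 153/250z²
  R(z) = 1 + z + 153/250z².

Need |R(x)|<1, x<0.
x=-1.29: |R|=0.7284
R=1: x+153/250x²=0 ⇒ x=−250/153=-1.6340; min R=1−1/(4·153/250)=0.5915>−1
Confirm numerically:
  x=-1.392: |R|=0.79385 <1
  x=-1.210: |R|=0.68603 <1
  x=-0.908: |R|=0.59657 <1
  x=-1.960: |R|=1.39106 >1
  x=-1.697: |R|=1.06544 >1
Stable set (-1.6340, 0).

(-1.6340,0); λ=-4 ⇒ h* = (250/153)/4 = 0.4085.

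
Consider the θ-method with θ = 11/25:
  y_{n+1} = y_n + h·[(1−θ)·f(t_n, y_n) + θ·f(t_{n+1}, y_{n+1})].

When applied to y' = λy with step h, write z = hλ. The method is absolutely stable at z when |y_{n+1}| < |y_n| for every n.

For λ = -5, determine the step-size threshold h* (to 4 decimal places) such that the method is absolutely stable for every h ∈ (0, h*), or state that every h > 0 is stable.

(-16.6667,0); λ=-5 ⇒ h* = (50/3)/5 = 3.3333.

Set f=λy, z=hλ:
  y_{n+1} = y_n + z·[14/25·y_n + 11/25·y_{n+1}] ⇒ (1 − 11/25z)y_{n+1} = (1 + 14/25z)y_n
  ⇒ R(z) = (1 + 14/25z)/(1 − 11/25z).

Solve |R(x)|<1 on ℝ⁻.
x=-0.53: |R|=0.5702
R=−1: 1+14/25x = −1+11/25x ⇒ -3/25x=2 ⇒ x=2/(-3/25)=-16.6667
Confirm numerically:
  x=-11.995: |R|=0.91070 <1
  x=-11.524: |R|=0.89834 <1
  x=-9.319: |R|=0.82713 <1
  x=-7.363: |R|=0.73667 <1
  x=-17.084: |R|=1.00588 >1
  x=-16.693: |R|=1.00038 >1
So |R|<1 on (-16.6667, 0).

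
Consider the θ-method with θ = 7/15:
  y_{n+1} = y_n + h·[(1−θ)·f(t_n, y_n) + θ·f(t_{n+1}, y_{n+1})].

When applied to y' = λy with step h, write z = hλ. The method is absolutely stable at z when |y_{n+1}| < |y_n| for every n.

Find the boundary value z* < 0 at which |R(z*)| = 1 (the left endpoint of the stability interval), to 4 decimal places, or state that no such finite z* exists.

left endpoint -30.0000.

Test eqn y'=λy, z=hλ:
  y_{n+1} = y_n + z·[8/15·y_n + 7/15·y_{n+1}] ⇒ (1 − 7/15z)y_{n+1} = (1 + 8/15z)y_n
  R(z) = (1 + 8/15z)/(1 − 7/15z).

Find x<0 with |R(x)|<1.
x=-0.86: |R|=0.3863
R=−1: 1+8/15x = −1+7/15x ⇒ -1/15x=2 ⇒ x=2/(-1/15)=-30.0000
Confirm numerically:
  x=-27.256: |R|=0.98667 <1
  x=-26.844: |R|=0.98445 <1
  x=-23.528: |R|=0.96398 <1
  x=-18.876: |R|=0.92439 <1
  x=-30.593: |R|=1.00259 >1
  x=-30.404: |R|=1.00177 >1
So |R|<1 on (-30.0000, 0).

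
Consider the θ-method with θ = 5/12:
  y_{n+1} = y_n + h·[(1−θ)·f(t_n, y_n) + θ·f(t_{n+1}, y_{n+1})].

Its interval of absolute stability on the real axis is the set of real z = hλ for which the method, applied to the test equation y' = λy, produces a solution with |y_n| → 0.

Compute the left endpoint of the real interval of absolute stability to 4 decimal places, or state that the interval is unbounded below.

z* = -12.0000.

Set f=λy, z=hλ:
  y_{n+1} = y_n + z·[7/12·y_n + 5/12·y_{n+1}] ⇒ (1 − 5/12z)y_{n+1} = (1 + 7/12z)y_n
  R(z) = (1 + 7/12z)/(1 − 5/12z).

Solve |R(x)|<1 on ℝ⁻.
x=-1.76: |R|=0.0154
R=−1: 1+7/12x = −1+5/12x ⇒ -1/6x=2 ⇒ x=2/(-1/6)=-12.0000
Confirm numerically:
  x=-9.057: |R|=0.89725 <1
  x=-7.780: |R|=0.83418 <1
  x=-6.882: |R|=0.77944 <1
  x=-5.024: |R|=0.62414 <1
  x=-12.572: |R|=1.01528 >1
  x=-12.400: |R|=1.01081 >1
  x=-12.030: |R|=1.00083 >1
Interval (-12.0000, 0).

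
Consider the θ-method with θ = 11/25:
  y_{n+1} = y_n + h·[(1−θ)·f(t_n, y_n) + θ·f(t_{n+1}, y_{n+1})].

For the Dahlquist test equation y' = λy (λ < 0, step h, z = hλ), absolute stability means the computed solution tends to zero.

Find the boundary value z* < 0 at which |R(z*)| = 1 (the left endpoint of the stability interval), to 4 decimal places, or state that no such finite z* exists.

Test eqn y'=λy, z=hλ:
  y_{n+1} = y_n + z·[14/25·y_n + 11/25·y_{n+1}] ⇒ (1 − 11/25z)y_{n+1} = (1 + 14/25z)y_n
  so R(z) = (1 + 14/25z)/(1 − 11/25z).

Find x<0 with |R(x)|<1.
x=-1.71: |R|=0.0242
R=−1: 1+14/25x = −1+11/25x ⇒ -3/25x=2 ⇒ x=2/(-3/25)=-16.6667
Confirm numerically:
  x=-15.929: |R|=0.98895 <1
  x=-14.183: |R|=0.95884 <1
  x=-12.930: |R|=0.93297 <1
  x=-17.097: |R|=1.00606 >1
  x=-16.997: |R|=1.00468 >1
  x=-16.748: |R|=1.00117 >1
So |R|<1 on (-16.6667, 0).

left endpoint -16.6667.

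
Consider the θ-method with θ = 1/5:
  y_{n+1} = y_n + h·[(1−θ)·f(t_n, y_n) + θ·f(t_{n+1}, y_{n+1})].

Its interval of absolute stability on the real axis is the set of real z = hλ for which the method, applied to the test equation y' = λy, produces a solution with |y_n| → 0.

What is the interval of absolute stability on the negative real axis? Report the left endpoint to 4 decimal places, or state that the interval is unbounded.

Set f=λy, z=hλ:
  y_{n+1} = y_n + z·[4/5·y_n + 1/5·y_{n+1}] ⇒ (1 − 1/5z)y_{n+1} = (1 + 4/5z)y_n
  ⇒ R(z) = (1 + 4/5z)/(1 − 1/5z).

Find x<0 with |R(x)|<1.
x=-0.94: |R|=0.2088
R=−1: 1+4/5x = −1+1/5x ⇒ -3/5x=2 ⇒ x=2/(-3/5)=-3.3333
Confirm numerically:
  x=-2.707: |R|=0.75620 <1
  x=-2.640: |R|=0.72775 <1
  x=-1.630: |R|=0.22926 <1
  x=-3.788: |R|=1.15521 >1
  x=-3.643: |R|=1.10749 >1
  x=-3.632: |R|=1.10380 >1
Interval (-3.3333, 0).

(-3.3333, 0).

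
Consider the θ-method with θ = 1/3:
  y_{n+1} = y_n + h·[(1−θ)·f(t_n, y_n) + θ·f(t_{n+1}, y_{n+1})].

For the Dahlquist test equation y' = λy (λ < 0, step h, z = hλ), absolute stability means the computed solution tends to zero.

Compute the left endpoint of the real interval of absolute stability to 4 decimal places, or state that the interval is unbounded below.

On y'=λy, z=hλ:
  y_{n+1} = y_n + z·[2/3·y_n + 1/3·y_{n+1}] ⇒ (1 − 1/3z)y_{n+1} = (1 + 2/3z)y_n
  R(z) = (1 + 2/3z)/(1 − 1/3z).

Need |R(x)|<1, x<0.
x=-0.77: |R|=0.3873
R=−1: 1+2/3x = −1+1/3x ⇒ -1/3x=2 ⇒ x=2/(-1/3)=-6.0000
Confirm numerically:
  x=-5.898: |R|=0.98854 <1
  x=-3.743: |R|=0.66528 <1
  x=-3.560: |R|=0.62805 <1
  x=-6.589: |R|=1.06142 >1
  x=-6.344: |R|=1.03682 >1
  x=-6.020: |R|=1.00222 >1
Stable set (-6.0000, 0).

z* = -6.0000.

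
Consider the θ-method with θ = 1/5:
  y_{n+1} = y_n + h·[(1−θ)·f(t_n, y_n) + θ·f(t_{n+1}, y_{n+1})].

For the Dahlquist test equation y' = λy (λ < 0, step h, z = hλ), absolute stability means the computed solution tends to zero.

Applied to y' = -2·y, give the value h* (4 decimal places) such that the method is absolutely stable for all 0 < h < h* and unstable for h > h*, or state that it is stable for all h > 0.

(-3.3333,0); λ=-2 ⇒ h* = (10/3)/2 = 1.6667.

On y'=λy, z=hλ:
  y_{n+1} = y_n + z·[4/5·y_n + 1/5·y_{n+1}] ⇒ (1 − 1/5z)y_{n+1} = (1 + 4/5z)y_n
  Hence R(z) = (1 + 4/5z)/(1 − 1/5z).

Boundary: |R(x)|=1, x<0.
x=-0.42: |R|=0.6125
R=−1: 1+4/5x = −1+1/5x ⇒ -3/5x=2 ⇒ x=2/(-3/5)=-3.3333
Confirm numerically:
  x=-3.276: |R|=0.97922 <1
  x=-2.620: |R|=0.71916 <1
  x=-1.940: |R|=0.39769 <1
  x=-3.740: |R|=1.13959 >1
  x=-3.617: |R|=1.09876 >1
Interval (-3.3333, 0).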